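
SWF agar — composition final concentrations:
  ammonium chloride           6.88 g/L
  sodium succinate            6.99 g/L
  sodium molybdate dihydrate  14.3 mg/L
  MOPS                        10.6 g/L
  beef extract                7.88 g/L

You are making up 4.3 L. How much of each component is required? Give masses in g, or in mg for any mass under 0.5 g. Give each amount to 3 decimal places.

ammonium chloride 29.584 g; sodium succinate 30.057 g; sodium molybdate dihydrate 61.490 mg; MOPS 45.580 g; beef extract 33.884 g

Scale factor relative to 1 L: 4.3.
ammonium chloride: 6.88 g/L × 4.3 L = 29.584 g
sodium succinate: 6.99 g/L × 4.3 L = 30.057 g
sodium molybdate dihydrate: 14.3 mg/L × 4.3 L = 61.490 mg
MOPS: 10.6 g/L × 4.3 L = 45.580 g
beef extract: 7.88 g/L × 4.3 L = 33.884 g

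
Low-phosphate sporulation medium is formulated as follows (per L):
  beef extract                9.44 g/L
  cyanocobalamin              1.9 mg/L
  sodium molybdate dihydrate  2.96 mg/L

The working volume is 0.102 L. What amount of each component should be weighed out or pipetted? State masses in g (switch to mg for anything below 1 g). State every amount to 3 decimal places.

beef extract 962.880 mg; cyanocobalamin 0.194 mg; sodium molybdate dihydrate 0.302 mg

Working volume: 0.102 L.
beef extract: 9.44 g/L × 0.102 L = 0.96288 g = 962.880 mg
cyanocobalamin: 1.9 mg/L × 0.102 L = 0.194 mg
sodium molybdate dihydrate: 2.96 mg/L × 0.102 L = 0.302 mg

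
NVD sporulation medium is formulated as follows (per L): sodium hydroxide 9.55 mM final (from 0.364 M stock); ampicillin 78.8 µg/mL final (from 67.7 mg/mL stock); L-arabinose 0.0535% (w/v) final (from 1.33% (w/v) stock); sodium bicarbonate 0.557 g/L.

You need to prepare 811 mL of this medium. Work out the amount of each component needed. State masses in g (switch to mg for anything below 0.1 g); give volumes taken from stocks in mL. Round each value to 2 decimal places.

sodium hydroxide 21.28 mL; ampicillin 0.94 mL; L-arabinose 32.62 mL; sodium bicarbonate 0.45 g

Scale factor relative to 1 L: 0.811.
sodium hydroxide: V = C2·V2/C1 = 9.55 mM × 811 mL ÷ 364 mM = 21.28 mL
ampicillin: dilute stock: 78.8 µg/mL × 811 mL ÷ 67700 µg/mL = 0.94 mL
L-arabinose: dilute stock: 0.0535% ÷ 1.33% × 811 mL = 32.62 mL
sodium bicarbonate: 0.557 g/L × 0.811 L = 0.45 g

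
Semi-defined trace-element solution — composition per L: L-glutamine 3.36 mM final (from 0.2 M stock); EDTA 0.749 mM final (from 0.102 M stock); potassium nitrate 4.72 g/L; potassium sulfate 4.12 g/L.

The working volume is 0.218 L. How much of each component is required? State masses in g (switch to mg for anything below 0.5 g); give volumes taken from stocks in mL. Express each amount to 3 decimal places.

L-glutamine 3.662 mL; EDTA 1.601 mL; potassium nitrate 1.029 g; potassium sulfate 0.898 g

Working volume: 0.218 L.
L-glutamine: dilute stock: 3.36 mM × 218 mL ÷ 200 mM = 3.662 mL
EDTA: C1V1 = C2V2 → 0.749 mM × 218 mL ÷ 102 mM = 1.601 mL
potassium nitrate: 4.72 g/L × 0.218 L = 1.029 g
potassium sulfate: 4.12 g/L × 0.218 L = 0.898 g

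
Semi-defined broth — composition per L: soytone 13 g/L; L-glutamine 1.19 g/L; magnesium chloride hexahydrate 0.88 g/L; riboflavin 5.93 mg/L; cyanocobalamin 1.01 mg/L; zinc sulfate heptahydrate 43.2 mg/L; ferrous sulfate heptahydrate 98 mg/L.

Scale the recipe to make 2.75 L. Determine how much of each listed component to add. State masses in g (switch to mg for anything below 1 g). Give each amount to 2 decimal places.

Working volume: 2.75 L.
soytone: 13 g/L × 2.75 L = 35.75 g
L-glutamine: 1.19 g/L × 2.75 L = 3.27 g
magnesium chloride hexahydrate: 0.88 g/L × 2.75 L = 2.42 g
riboflavin: 5.93 mg/L × 2.75 L = 16.31 mg
cyanocobalamin: 1.01 mg/L × 2.75 L = 2.78 mg
zinc sulfate heptahydrate: 43.2 mg/L × 2.75 L = 118.80 mg
ferrous sulfate heptahydrate: 98 mg/L × 2.75 L = 269.50 mg

soytone 35.75 g; L-glutamine 3.27 g; magnesium chloride hexahydrate 2.42 g; riboflavin 16.31 mg; cyanocobalamin 2.78 mg; zinc sulfate heptahydrate 118.80 mg; ferrous sulfate heptahydrate 269.50 mg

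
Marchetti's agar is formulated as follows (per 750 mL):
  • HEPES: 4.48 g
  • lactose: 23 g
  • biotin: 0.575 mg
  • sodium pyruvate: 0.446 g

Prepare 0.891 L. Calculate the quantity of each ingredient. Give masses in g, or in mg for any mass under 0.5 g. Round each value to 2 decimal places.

HEPES 5.32 g; lactose 27.32 g; biotin 0.68 mg; sodium pyruvate 0.53 g

Scale factor = 891 mL / 750 mL = 1.188.
HEPES: 4.48 g × (891 mL / 750 mL) = 5.32 g
lactose: 23 g × (891 mL / 750 mL) = 27.32 g
biotin: 0.575 mg × (891 mL / 750 mL) = 0.68 mg
sodium pyruvate: 0.446 g × (891 mL / 750 mL) = 0.53 g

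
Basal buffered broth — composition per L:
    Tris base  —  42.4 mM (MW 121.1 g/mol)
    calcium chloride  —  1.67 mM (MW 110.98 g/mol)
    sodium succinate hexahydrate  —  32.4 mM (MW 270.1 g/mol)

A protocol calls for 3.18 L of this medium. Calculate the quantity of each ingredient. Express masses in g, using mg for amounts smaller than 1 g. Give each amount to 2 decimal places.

Scale factor relative to 1 L: 3.18.
Tris base: 42.4 mmol/L × 121.1 g/mol × 3.18 L ÷ 1000 = 16.33 g
calcium chloride: 1.67 mmol/L × 110.98 mg/mmol × 3.18 L = 589.37 mg
sodium succinate hexahydrate: 32.4 mmol/L × 270.1 g/mol × 3.18 L ÷ 1000 = 27.83 g

Tris base 16.33 g; calcium chloride 589.37 mg; sodium succinate hexahydrate 27.83 g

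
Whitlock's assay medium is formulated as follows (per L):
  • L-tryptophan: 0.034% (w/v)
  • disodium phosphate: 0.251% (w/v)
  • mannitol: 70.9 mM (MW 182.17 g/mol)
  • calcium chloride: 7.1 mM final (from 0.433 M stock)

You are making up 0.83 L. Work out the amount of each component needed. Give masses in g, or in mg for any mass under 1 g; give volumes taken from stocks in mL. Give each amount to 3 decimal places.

L-tryptophan 282.200 mg; disodium phosphate 2.083 g; mannitol 10.720 g; calcium chloride 13.610 mL

Scale factor relative to 1 L: 0.83.
L-tryptophan: 0.034 g per 100 mL × 830 mL ÷ 100 = 0.2822 g = 282.200 mg
disodium phosphate: 0.251% w/v = 2.51 g/L → 2.51 × 0.83 L = 2.083 g
mannitol: 70.9 mmol/L × 182.17 g/mol × 0.83 L ÷ 1000 = 10.720 g
calcium chloride: V = C2·V2/C1 = 7.1 mM × 830 mL ÷ 433 mM = 13.610 mL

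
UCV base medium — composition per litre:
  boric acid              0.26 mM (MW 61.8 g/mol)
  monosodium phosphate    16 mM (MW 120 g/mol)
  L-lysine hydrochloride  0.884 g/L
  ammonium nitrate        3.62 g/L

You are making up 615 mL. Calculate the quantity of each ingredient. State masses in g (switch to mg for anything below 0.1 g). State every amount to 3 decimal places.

Working volume: 615 mL = 0.615 L.
boric acid: 0.26 mmol/L × 61.8 mg/mmol × 0.615 L = 9.882 mg
monosodium phosphate: 16 mmol/L × 120 g/mol × 0.615 L ÷ 1000 = 1.181 g
L-lysine hydrochloride: 0.884 g/L × 0.615 L = 0.544 g
ammonium nitrate: 3.62 g/L × 0.615 L = 2.226 g

boric acid 9.882 mg; monosodium phosphate 1.181 g; L-lysine hydrochloride 0.544 g; ammonium nitrate 2.226 g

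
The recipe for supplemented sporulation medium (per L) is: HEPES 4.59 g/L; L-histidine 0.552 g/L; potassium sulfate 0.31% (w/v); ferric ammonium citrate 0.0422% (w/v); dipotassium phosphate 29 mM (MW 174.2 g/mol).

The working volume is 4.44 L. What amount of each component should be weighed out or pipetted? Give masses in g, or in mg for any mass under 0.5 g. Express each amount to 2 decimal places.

HEPES 20.38 g; L-histidine 2.45 g; potassium sulfate 13.76 g; ferric ammonium citrate 1.87 g; dipotassium phosphate 22.43 g

Scale factor relative to 1 L: 4.44.
HEPES: 4.59 g/L × 4.44 L = 20.38 g
L-histidine: 0.552 g/L × 4.44 L = 2.45 g
potassium sulfate: 0.31 g per 100 mL × 4440 mL ÷ 100 = 13.76 g
ferric ammonium citrate: 0.0422% w/v = 0.422 g/L → 0.422 × 4.44 L = 1.87 g
dipotassium phosphate: 29 mmol/L × 174.2 g/mol × 4.44 L ÷ 1000 = 22.43 g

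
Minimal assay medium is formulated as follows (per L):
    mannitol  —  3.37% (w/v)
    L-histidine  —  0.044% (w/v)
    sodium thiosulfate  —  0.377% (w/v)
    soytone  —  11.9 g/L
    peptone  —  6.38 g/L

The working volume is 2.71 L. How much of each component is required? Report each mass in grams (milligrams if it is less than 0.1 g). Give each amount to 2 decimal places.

Scale factor relative to 1 L: 2.71.
mannitol: 3.37% w/v = 33.7 g/L → 33.7 × 2.71 L = 91.33 g
L-histidine: 0.044% w/v = 0.44 g/L → 0.44 × 2.71 L = 1.19 g
sodium thiosulfate: 0.377% w/v = 3.77 g/L → 3.77 × 2.71 L = 10.22 g
soytone: 11.9 g/L × 2.71 L = 32.25 g
peptone: 6.38 g/L × 2.71 L = 17.29 g

mannitol 91.33 g; L-histidine 1.19 g; sodium thiosulfate 10.22 g; soytone 32.25 g; peptone 17.29 g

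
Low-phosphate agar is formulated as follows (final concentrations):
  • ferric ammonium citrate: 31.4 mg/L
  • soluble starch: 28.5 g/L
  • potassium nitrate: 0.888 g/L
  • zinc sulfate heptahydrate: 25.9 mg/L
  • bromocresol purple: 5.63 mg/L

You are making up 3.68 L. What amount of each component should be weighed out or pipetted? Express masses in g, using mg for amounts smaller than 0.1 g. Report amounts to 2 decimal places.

ferric ammonium citrate 0.12 g; soluble starch 104.88 g; potassium nitrate 3.27 g; zinc sulfate heptahydrate 95.31 mg; bromocresol purple 20.72 mg

Scale factor relative to 1 L: 3.68.
ferric ammonium citrate: 31.4 mg/L × 3.68 L = 115.552 mg = 0.12 g
soluble starch: 28.5 g/L × 3.68 L = 104.88 g
potassium nitrate: 0.888 g/L × 3.68 L = 3.27 g
zinc sulfate heptahydrate: 25.9 mg/L × 3.68 L = 95.31 mg
bromocresol purple: 5.63 mg/L × 3.68 L = 20.72 mg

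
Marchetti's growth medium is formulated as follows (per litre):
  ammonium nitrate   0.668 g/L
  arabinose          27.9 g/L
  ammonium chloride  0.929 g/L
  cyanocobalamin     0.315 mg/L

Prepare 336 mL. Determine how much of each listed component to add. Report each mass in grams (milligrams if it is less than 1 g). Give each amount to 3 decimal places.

Target volume = 336 mL = 0.336 L.
ammonium nitrate: 0.668 g/L × 0.336 L = 0.224448 g = 224.448 mg
arabinose: 27.9 g/L × 0.336 L = 9.374 g
ammonium chloride: 0.929 g/L × 0.336 L = 0.312144 g = 312.144 mg
cyanocobalamin: 0.315 mg/L × 0.336 L = 0.106 mg

ammonium nitrate 224.448 mg; arabinose 9.374 g; ammonium chloride 312.144 mg; cyanocobalamin 0.106 mg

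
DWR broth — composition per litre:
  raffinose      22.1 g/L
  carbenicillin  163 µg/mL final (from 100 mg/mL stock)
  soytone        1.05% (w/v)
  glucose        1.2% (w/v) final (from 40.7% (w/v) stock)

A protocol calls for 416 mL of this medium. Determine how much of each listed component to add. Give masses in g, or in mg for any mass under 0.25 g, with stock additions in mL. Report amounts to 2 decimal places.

raffinose 9.19 g; carbenicillin 0.68 mL; soytone 4.37 g; glucose 12.27 mL

Target volume = 416 mL = 0.416 L.
raffinose: 22.1 g/L × 0.416 L = 9.19 g
carbenicillin: V = C2·V2/C1 = 163 µg/mL × 416 mL ÷ 100000 µg/mL = 0.68 mL
soytone: 1.05% w/v = 10.5 g/L → 10.5 × 0.416 L = 4.37 g
glucose: C1V1 = C2V2 → 1.2% ÷ 40.7% × 416 mL = 12.27 mL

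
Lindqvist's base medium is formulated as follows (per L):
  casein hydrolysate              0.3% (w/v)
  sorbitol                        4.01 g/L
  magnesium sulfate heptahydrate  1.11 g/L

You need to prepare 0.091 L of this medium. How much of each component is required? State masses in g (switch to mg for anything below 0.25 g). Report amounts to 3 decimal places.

Working volume: 0.091 L.
casein hydrolysate: 0.3 g per 100 mL × 91 mL ÷ 100 = 0.273 g
sorbitol: 4.01 g/L × 0.091 L = 0.365 g
magnesium sulfate heptahydrate: 1.11 g/L × 0.091 L = 0.10101 g = 101.010 mg

casein hydrolysate 0.273 g; sorbitol 0.365 g; magnesium sulfate heptahydrate 101.010 mg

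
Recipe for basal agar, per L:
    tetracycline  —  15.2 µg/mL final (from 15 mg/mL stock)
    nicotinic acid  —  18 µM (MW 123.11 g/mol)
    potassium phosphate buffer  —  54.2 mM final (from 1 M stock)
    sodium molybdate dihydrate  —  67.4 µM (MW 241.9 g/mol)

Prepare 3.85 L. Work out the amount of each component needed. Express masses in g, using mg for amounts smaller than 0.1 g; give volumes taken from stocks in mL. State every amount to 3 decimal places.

Working volume: 3.85 L.
tetracycline: V = C2·V2/C1 = 15.2 µg/mL × 3850 mL ÷ 15000 µg/mL = 3.901 mL
nicotinic acid: 18 µmol/L × 123.11 g/mol × 3.85 L ÷ 1000 = 8.532 mg
potassium phosphate buffer: dilute stock: 54.2 mM × 3850 mL ÷ 1000 mM = 208.670 mL
sodium molybdate dihydrate: 67.4 µmol/L × 241.9 g/mol × 3.85 L ÷ 1000 = 62.771 mg

tetracycline 3.901 mL; nicotinic acid 8.532 mg; potassium phosphate buffer 208.670 mL; sodium molybdate dihydrate 62.771 mg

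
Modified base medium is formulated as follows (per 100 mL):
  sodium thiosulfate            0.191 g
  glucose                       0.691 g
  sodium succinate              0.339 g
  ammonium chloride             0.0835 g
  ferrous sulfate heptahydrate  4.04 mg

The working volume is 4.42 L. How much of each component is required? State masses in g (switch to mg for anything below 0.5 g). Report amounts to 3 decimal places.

Scale factor = 4420 mL / 100 mL = 44.2.
sodium thiosulfate: 0.191 g × (4420 mL / 100 mL) = 8.442 g
glucose: 0.691 g × (4420 mL / 100 mL) = 30.542 g
sodium succinate: 0.339 g × (4420 mL / 100 mL) = 14.984 g
ammonium chloride: 0.0835 g × (4420 mL / 100 mL) = 3.691 g
ferrous sulfate heptahydrate: 4.04 mg × (4420 mL / 100 mL) = 178.568 mg

sodium thiosulfate 8.442 g; glucose 30.542 g; sodium succinate 14.984 g; ammonium chloride 3.691 g; ferrous sulfate heptahydrate 178.568 mg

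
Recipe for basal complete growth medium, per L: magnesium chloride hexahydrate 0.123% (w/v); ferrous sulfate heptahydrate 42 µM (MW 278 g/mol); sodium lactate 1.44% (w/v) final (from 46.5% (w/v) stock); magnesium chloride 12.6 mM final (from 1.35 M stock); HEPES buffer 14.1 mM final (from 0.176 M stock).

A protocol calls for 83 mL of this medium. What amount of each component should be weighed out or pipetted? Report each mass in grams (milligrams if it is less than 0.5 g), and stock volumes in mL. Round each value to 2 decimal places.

Target volume = 83 mL = 0.083 L.
magnesium chloride hexahydrate: 0.123 g per 100 mL × 83 mL ÷ 100 = 0.10209 g = 102.09 mg
ferrous sulfate heptahydrate: 42 µmol/L × 278 g/mol × 0.083 L ÷ 1000 = 0.97 mg
sodium lactate: V = C2·V2/C1 = 1.44% ÷ 46.5% × 83 mL = 2.57 mL
magnesium chloride: V = C2·V2/C1 = 12.6 mM × 83 mL ÷ 1350 mM = 0.77 mL
HEPES buffer: V = C2·V2/C1 = 14.1 mM × 83 mL ÷ 176 mM = 6.65 mL

magnesium chloride hexahydrate 102.09 mg; ferrous sulfate heptahydrate 0.97 mg; sodium lactate 2.57 mL; magnesium chloride 0.77 mL; HEPES buffer 6.65 mL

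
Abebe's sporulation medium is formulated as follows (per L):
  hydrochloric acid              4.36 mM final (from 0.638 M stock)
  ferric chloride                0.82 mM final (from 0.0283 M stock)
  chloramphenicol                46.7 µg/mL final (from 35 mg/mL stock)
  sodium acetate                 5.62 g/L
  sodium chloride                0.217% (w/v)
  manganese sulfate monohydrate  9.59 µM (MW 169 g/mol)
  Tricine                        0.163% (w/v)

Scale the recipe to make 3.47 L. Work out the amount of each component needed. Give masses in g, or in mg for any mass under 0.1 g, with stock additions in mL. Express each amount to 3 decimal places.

hydrochloric acid 23.713 mL; ferric chloride 100.544 mL; chloramphenicol 4.630 mL; sodium acetate 19.501 g; sodium chloride 7.530 g; manganese sulfate monohydrate 5.624 mg; Tricine 5.656 g

Working volume: 3.47 L.
hydrochloric acid: C1V1 = C2V2 → 4.36 mM × 3470 mL ÷ 638 mM = 23.713 mL
ferric chloride: C1V1 = C2V2 → 0.82 mM × 3470 mL ÷ 28.3 mM = 100.544 mL
chloramphenicol: C1V1 = C2V2 → 46.7 µg/mL × 3470 mL ÷ 35000 µg/mL = 4.630 mL
sodium acetate: 5.62 g/L × 3.47 L = 19.501 g
sodium chloride: 0.217 g per 100 mL × 3470 mL ÷ 100 = 7.530 g
manganese sulfate monohydrate: 9.59 µmol/L × 169 g/mol × 3.47 L ÷ 1000 = 5.624 mg
Tricine: 0.163% w/v = 1.63 g/L → 1.63 × 3.47 L = 5.656 g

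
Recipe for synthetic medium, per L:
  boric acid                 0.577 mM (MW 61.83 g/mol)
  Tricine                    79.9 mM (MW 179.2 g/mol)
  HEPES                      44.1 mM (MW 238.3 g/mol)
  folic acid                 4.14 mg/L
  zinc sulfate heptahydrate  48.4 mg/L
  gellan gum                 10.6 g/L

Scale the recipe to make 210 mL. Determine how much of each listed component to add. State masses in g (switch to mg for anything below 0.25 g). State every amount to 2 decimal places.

boric acid 7.49 mg; Tricine 3.01 g; HEPES 2.21 g; folic acid 0.87 mg; zinc sulfate heptahydrate 10.16 mg; gellan gum 2.23 g

Scale factor relative to 1 L: 0.21.
boric acid: 0.577 mmol/L × 61.83 mg/mmol × 0.21 L = 7.49 mg
Tricine: 79.9 mmol/L × 179.2 g/mol × 0.21 L ÷ 1000 = 3.01 g
HEPES: 44.1 mmol/L × 238.3 g/mol × 0.21 L ÷ 1000 = 2.21 g
folic acid: 4.14 mg/L × 0.21 L = 0.87 mg
zinc sulfate heptahydrate: 48.4 mg/L × 0.21 L = 10.16 mg
gellan gum: 10.6 g/L × 0.21 L = 2.23 g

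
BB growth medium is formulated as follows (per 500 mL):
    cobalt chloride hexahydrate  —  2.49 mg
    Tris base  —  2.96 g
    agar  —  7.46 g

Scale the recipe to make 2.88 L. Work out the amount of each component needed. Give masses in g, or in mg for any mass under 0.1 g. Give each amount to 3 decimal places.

cobalt chloride hexahydrate 14.342 mg; Tris base 17.050 g; agar 42.970 g

Scale factor = 2880 mL / 500 mL = 5.76.
cobalt chloride hexahydrate: 2.49 mg × (2880 mL / 500 mL) = 14.342 mg
Tris base: 2.96 g × (2880 mL / 500 mL) = 17.050 g
agar: 7.46 g × (2880 mL / 500 mL) = 42.970 g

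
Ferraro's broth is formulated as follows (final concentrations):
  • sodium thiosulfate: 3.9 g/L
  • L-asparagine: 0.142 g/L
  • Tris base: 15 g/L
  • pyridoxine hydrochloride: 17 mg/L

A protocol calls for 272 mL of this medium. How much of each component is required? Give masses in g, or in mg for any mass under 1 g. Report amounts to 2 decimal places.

Scale factor relative to 1 L: 0.272.
sodium thiosulfate: 3.9 g/L × 0.272 L = 1.06 g
L-asparagine: 0.142 g/L × 0.272 L = 0.038624 g = 38.62 mg
Tris base: 15 g/L × 0.272 L = 4.08 g
pyridoxine hydrochloride: 17 mg/L × 0.272 L = 4.62 mg

sodium thiosulfate 1.06 g; L-asparagine 38.62 mg; Tris base 4.08 g; pyridoxine hydrochloride 4.62 mg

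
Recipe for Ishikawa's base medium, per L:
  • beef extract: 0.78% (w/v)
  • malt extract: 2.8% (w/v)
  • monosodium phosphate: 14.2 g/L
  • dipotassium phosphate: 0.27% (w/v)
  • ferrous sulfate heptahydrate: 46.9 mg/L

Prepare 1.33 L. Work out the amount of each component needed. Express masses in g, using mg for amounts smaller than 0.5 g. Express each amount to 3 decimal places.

beef extract 10.374 g; malt extract 37.240 g; monosodium phosphate 18.886 g; dipotassium phosphate 3.591 g; ferrous sulfate heptahydrate 62.377 mg

Working volume: 1.33 L.
beef extract: 0.78% w/v = 7.8 g/L → 7.8 × 1.33 L = 10.374 g
malt extract: 2.8 g per 100 mL × 1330 mL ÷ 100 = 37.240 g
monosodium phosphate: 14.2 g/L × 1.33 L = 18.886 g
dipotassium phosphate: 0.27 g per 100 mL × 1330 mL ÷ 100 = 3.591 g
ferrous sulfate heptahydrate: 46.9 mg/L × 1.33 L = 62.377 mg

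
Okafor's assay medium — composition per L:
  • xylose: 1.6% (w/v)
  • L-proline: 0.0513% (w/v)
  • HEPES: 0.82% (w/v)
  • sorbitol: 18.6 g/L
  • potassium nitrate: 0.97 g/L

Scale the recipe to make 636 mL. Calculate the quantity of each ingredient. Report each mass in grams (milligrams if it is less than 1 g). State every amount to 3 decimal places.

xylose 10.176 g; L-proline 326.268 mg; HEPES 5.215 g; sorbitol 11.830 g; potassium nitrate 616.920 mg

Working volume: 636 mL = 0.636 L.
xylose: 1.6% w/v = 16 g/L → 16 × 0.636 L = 10.176 g
L-proline: 0.0513 g per 100 mL × 636 mL ÷ 100 = 0.326268 g = 326.268 mg
HEPES: 0.82 g per 100 mL × 636 mL ÷ 100 = 5.215 g
sorbitol: 18.6 g/L × 0.636 L = 11.830 g
potassium nitrate: 0.97 g/L × 0.636 L = 0.61692 g = 616.920 mg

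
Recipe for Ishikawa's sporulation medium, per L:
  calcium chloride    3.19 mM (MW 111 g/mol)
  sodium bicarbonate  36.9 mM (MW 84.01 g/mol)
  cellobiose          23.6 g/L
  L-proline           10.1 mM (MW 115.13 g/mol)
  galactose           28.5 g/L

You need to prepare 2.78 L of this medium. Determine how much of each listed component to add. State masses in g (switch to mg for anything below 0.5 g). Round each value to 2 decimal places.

Working volume: 2.78 L.
calcium chloride: 3.19 mmol/L × 111 g/mol × 2.78 L ÷ 1000 = 0.98 g
sodium bicarbonate: 36.9 mmol/L × 84.01 g/mol × 2.78 L ÷ 1000 = 8.62 g
cellobiose: 23.6 g/L × 2.78 L = 65.61 g
L-proline: 10.1 mmol/L × 115.13 g/mol × 2.78 L ÷ 1000 = 3.23 g
galactose: 28.5 g/L × 2.78 L = 79.23 g

calcium chloride 0.98 g; sodium bicarbonate 8.62 g; cellobiose 65.61 g; L-proline 3.23 g; galactose 79.23 g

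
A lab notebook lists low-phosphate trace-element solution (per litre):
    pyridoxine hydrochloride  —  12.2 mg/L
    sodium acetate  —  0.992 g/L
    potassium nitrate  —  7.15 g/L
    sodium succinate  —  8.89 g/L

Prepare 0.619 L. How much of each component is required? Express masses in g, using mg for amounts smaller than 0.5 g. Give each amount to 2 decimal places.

pyridoxine hydrochloride 7.55 mg; sodium acetate 0.61 g; potassium nitrate 4.43 g; sodium succinate 5.50 g

Working volume: 0.619 L.
pyridoxine hydrochloride: 12.2 mg/L × 0.619 L = 7.55 mg
sodium acetate: 0.992 g/L × 0.619 L = 0.61 g
potassium nitrate: 7.15 g/L × 0.619 L = 4.43 g
sodium succinate: 8.89 g/L × 0.619 L = 5.50 g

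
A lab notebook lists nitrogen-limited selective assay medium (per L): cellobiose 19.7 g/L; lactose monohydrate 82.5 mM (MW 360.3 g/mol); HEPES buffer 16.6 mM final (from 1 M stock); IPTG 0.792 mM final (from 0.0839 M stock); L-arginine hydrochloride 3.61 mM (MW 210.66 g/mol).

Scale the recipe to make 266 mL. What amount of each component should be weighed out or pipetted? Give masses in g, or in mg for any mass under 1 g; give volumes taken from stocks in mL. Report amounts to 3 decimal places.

Working volume: 266 mL = 0.266 L.
cellobiose: 19.7 g/L × 0.266 L = 5.240 g
lactose monohydrate: 82.5 mmol/L × 360.3 g/mol × 0.266 L ÷ 1000 = 7.907 g
HEPES buffer: V = C2·V2/C1 = 16.6 mM × 266 mL ÷ 1000 mM = 4.416 mL
IPTG: C1V1 = C2V2 → 0.792 mM × 266 mL ÷ 83.9 mM = 2.511 mL
L-arginine hydrochloride: 3.61 mmol/L × 210.66 mg/mmol × 0.266 L = 202.288 mg

cellobiose 5.240 g; lactose monohydrate 7.907 g; HEPES buffer 4.416 mL; IPTG 2.511 mL; L-arginine hydrochloride 202.288 mg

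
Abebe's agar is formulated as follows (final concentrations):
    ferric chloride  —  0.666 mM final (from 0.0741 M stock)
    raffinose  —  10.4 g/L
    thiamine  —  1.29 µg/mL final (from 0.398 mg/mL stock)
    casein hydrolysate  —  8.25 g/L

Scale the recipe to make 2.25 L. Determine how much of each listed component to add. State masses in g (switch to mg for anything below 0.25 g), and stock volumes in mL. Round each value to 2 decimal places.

ferric chloride 20.22 mL; raffinose 23.40 g; thiamine 7.29 mL; casein hydrolysate 18.56 g

Scale factor relative to 1 L: 2.25.
ferric chloride: dilute stock: 0.666 mM × 2250 mL ÷ 74.1 mM = 20.22 mL
raffinose: 10.4 g/L × 2.25 L = 23.40 g
thiamine: dilute stock: 1.29 µg/mL × 2250 mL ÷ 398 µg/mL = 7.29 mL
casein hydrolysate: 8.25 g/L × 2.25 L = 18.56 g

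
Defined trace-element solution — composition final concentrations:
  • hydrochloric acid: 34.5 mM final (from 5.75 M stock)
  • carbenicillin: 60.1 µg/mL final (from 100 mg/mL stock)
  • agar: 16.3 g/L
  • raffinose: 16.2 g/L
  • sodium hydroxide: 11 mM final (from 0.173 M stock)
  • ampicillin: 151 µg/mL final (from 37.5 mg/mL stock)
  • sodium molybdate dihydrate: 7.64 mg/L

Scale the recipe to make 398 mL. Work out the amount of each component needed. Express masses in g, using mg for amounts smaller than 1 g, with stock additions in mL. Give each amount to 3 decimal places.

Scale factor relative to 1 L: 0.398.
hydrochloric acid: dilute stock: 34.5 mM × 398 mL ÷ 5750 mM = 2.388 mL
carbenicillin: V = C2·V2/C1 = 60.1 µg/mL × 398 mL ÷ 100000 µg/mL = 0.239 mL
agar: 16.3 g/L × 0.398 L = 6.487 g
raffinose: 16.2 g/L × 0.398 L = 6.448 g
sodium hydroxide: C1V1 = C2V2 → 11 mM × 398 mL ÷ 173 mM = 25.306 mL
ampicillin: C1V1 = C2V2 → 151 µg/mL × 398 mL ÷ 37500 µg/mL = 1.603 mL
sodium molybdate dihydrate: 7.64 mg/L × 0.398 L = 3.041 mg

hydrochloric acid 2.388 mL; carbenicillin 0.239 mL; agar 6.487 g; raffinose 6.448 g; sodium hydroxide 25.306 mL; ampicillin 1.603 mL; sodium molybdate dihydrate 3.041 mg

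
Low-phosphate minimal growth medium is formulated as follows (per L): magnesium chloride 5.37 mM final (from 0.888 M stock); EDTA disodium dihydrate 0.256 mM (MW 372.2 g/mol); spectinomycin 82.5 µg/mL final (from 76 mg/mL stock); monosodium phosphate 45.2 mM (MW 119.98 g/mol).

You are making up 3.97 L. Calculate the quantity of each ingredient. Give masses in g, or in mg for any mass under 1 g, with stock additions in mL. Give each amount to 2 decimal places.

Scale factor relative to 1 L: 3.97.
magnesium chloride: V = C2·V2/C1 = 5.37 mM × 3970 mL ÷ 888 mM = 24.01 mL
EDTA disodium dihydrate: 0.256 mmol/L × 372.2 mg/mmol × 3.97 L = 378.27 mg
spectinomycin: dilute stock: 82.5 µg/mL × 3970 mL ÷ 76000 µg/mL = 4.31 mL
monosodium phosphate: 45.2 mmol/L × 119.98 g/mol × 3.97 L ÷ 1000 = 21.53 g

magnesium chloride 24.01 mL; EDTA disodium dihydrate 378.27 mg; spectinomycin 4.31 mL; monosodium phosphate 21.53 g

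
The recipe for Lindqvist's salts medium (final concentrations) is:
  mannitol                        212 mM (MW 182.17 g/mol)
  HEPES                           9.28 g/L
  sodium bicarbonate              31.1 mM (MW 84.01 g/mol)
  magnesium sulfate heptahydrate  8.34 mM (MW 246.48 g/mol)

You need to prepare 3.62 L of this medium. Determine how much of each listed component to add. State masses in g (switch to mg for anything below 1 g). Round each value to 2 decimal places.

Scale factor relative to 1 L: 3.62.
mannitol: 212 mmol/L × 182.17 g/mol × 3.62 L ÷ 1000 = 139.80 g
HEPES: 9.28 g/L × 3.62 L = 33.59 g
sodium bicarbonate: 31.1 mmol/L × 84.01 g/mol × 3.62 L ÷ 1000 = 9.46 g
magnesium sulfate heptahydrate: 8.34 mmol/L × 246.48 g/mol × 3.62 L ÷ 1000 = 7.44 g

mannitol 139.80 g; HEPES 33.59 g; sodium bicarbonate 9.46 g; magnesium sulfate heptahydrate 7.44 g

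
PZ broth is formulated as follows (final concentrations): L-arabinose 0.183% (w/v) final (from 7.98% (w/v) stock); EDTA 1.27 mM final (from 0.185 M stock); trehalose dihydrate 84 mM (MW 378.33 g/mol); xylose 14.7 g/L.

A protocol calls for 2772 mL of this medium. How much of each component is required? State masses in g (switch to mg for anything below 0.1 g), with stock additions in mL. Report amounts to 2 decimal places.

L-arabinose 63.57 mL; EDTA 19.03 mL; trehalose dihydrate 88.09 g; xylose 40.75 g

Working volume: 2772 mL = 2.772 L.
L-arabinose: dilute stock: 0.183% ÷ 7.98% × 2772 mL = 63.57 mL
EDTA: C1V1 = C2V2 → 1.27 mM × 2772 mL ÷ 185 mM = 19.03 mL
trehalose dihydrate: 84 mmol/L × 378.33 g/mol × 2.772 L ÷ 1000 = 88.09 g
xylose: 14.7 g/L × 2.772 L = 40.75 g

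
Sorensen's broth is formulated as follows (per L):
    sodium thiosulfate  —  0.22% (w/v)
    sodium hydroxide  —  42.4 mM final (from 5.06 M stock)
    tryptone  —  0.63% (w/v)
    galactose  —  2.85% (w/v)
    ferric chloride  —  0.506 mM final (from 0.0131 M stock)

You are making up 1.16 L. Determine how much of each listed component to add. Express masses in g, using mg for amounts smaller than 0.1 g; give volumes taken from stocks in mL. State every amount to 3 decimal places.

Working volume: 1.16 L.
sodium thiosulfate: 0.22 g per 100 mL × 1160 mL ÷ 100 = 2.552 g
sodium hydroxide: dilute stock: 42.4 mM × 1160 mL ÷ 5060 mM = 9.720 mL
tryptone: 0.63% w/v = 6.3 g/L → 6.3 × 1.16 L = 7.308 g
galactose: 2.85 g per 100 mL × 1160 mL ÷ 100 = 33.060 g
ferric chloride: C1V1 = C2V2 → 0.506 mM × 1160 mL ÷ 13.1 mM = 44.806 mL

sodium thiosulfate 2.552 g; sodium hydroxide 9.720 mL; tryptone 7.308 g; galactose 33.060 g; ferric chloride 44.806 mL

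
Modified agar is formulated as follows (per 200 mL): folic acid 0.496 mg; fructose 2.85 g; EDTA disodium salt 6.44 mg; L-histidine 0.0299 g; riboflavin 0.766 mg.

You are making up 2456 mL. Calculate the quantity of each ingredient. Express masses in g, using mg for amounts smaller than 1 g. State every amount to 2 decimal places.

Ratio of target to recipe volume: 2456 / 200 = 12.28.
folic acid: 0.496 mg × (2456 mL / 200 mL) = 6.09 mg
fructose: 2.85 g × (2456 mL / 200 mL) = 35.00 g
EDTA disodium salt: 6.44 mg × (2456 mL / 200 mL) = 79.08 mg
L-histidine: 0.0299 g × (2456 mL / 200 mL) = 0.367172 g = 367.17 mg
riboflavin: 0.766 mg × (2456 mL / 200 mL) = 9.41 mg

folic acid 6.09 mg; fructose 35.00 g; EDTA disodium salt 79.08 mg; L-histidine 367.17 mg; riboflavin 9.41 mg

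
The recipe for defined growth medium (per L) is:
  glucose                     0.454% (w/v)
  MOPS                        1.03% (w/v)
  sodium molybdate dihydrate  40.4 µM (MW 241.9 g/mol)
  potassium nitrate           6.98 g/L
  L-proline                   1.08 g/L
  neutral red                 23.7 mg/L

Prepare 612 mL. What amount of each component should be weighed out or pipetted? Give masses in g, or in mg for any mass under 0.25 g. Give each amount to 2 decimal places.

Scale factor relative to 1 L: 0.612.
glucose: 0.454% w/v = 4.54 g/L → 4.54 × 0.612 L = 2.78 g
MOPS: 1.03 g per 100 mL × 612 mL ÷ 100 = 6.30 g
sodium molybdate dihydrate: 40.4 µmol/L × 241.9 g/mol × 0.612 L ÷ 1000 = 5.98 mg
potassium nitrate: 6.98 g/L × 0.612 L = 4.27 g
L-proline: 1.08 g/L × 0.612 L = 0.66 g
neutral red: 23.7 mg/L × 0.612 L = 14.50 mg

glucose 2.78 g; MOPS 6.30 g; sodium molybdate dihydrate 5.98 mg; potassium nitrate 4.27 g; L-proline 0.66 g; neutral red 14.50 mg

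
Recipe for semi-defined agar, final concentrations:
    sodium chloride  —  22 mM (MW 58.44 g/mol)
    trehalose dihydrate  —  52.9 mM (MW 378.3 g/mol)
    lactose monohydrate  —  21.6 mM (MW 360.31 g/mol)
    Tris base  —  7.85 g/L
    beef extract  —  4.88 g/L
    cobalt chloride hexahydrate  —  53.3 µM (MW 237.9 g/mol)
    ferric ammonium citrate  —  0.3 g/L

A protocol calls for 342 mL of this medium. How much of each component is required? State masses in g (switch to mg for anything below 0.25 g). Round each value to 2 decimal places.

sodium chloride 0.44 g; trehalose dihydrate 6.84 g; lactose monohydrate 2.66 g; Tris base 2.68 g; beef extract 1.67 g; cobalt chloride hexahydrate 4.34 mg; ferric ammonium citrate 102.60 mg

Target volume = 342 mL = 0.342 L.
sodium chloride: 22 mmol/L × 58.44 g/mol × 0.342 L ÷ 1000 = 0.44 g
trehalose dihydrate: 52.9 mmol/L × 378.3 g/mol × 0.342 L ÷ 1000 = 6.84 g
lactose monohydrate: 21.6 mmol/L × 360.31 g/mol × 0.342 L ÷ 1000 = 2.66 g
Tris base: 7.85 g/L × 0.342 L = 2.68 g
beef extract: 4.88 g/L × 0.342 L = 1.67 g
cobalt chloride hexahydrate: 53.3 µmol/L × 237.9 g/mol × 0.342 L ÷ 1000 = 4.34 mg
ferric ammonium citrate: 0.3 g/L × 0.342 L = 0.1026 g = 102.60 mg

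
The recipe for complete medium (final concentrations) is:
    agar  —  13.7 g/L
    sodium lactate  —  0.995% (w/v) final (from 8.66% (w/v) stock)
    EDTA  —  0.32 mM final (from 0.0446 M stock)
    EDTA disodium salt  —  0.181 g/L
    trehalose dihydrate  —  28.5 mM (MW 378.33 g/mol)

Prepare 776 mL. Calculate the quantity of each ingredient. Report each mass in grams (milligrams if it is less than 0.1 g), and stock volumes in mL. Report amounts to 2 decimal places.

agar 10.63 g; sodium lactate 89.16 mL; EDTA 5.57 mL; EDTA disodium salt 0.14 g; trehalose dihydrate 8.37 g

Scale factor relative to 1 L: 0.776.
agar: 13.7 g/L × 0.776 L = 10.63 g
sodium lactate: dilute stock: 0.995% ÷ 8.66% × 776 mL = 89.16 mL
EDTA: C1V1 = C2V2 → 0.32 mM × 776 mL ÷ 44.6 mM = 5.57 mL
EDTA disodium salt: 0.181 g/L × 0.776 L = 0.14 g
trehalose dihydrate: 28.5 mmol/L × 378.33 g/mol × 0.776 L ÷ 1000 = 8.37 g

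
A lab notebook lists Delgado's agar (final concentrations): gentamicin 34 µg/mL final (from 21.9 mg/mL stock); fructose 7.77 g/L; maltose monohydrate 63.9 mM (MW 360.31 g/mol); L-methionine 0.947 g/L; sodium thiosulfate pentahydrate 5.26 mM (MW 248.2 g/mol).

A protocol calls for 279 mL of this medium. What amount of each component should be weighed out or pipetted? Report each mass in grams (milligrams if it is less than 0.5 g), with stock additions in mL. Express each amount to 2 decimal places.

gentamicin 0.43 mL; fructose 2.17 g; maltose monohydrate 6.42 g; L-methionine 264.21 mg; sodium thiosulfate pentahydrate 364.24 mg

Target volume = 279 mL = 0.279 L.
gentamicin: V = C2·V2/C1 = 34 µg/mL × 279 mL ÷ 21900 µg/mL = 0.43 mL
fructose: 7.77 g/L × 0.279 L = 2.17 g
maltose monohydrate: 63.9 mmol/L × 360.31 g/mol × 0.279 L ÷ 1000 = 6.42 g
L-methionine: 0.947 g/L × 0.279 L = 0.264213 g = 264.21 mg
sodium thiosulfate pentahydrate: 5.26 mmol/L × 248.2 mg/mmol × 0.279 L = 364.24 mg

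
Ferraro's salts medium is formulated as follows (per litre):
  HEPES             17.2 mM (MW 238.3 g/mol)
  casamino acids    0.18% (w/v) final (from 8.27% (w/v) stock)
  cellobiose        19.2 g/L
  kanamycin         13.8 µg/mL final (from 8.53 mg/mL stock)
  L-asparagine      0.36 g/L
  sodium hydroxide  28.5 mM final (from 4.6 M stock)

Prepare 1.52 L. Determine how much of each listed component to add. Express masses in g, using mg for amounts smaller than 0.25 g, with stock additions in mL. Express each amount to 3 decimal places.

Scale factor relative to 1 L: 1.52.
HEPES: 17.2 mmol/L × 238.3 g/mol × 1.52 L ÷ 1000 = 6.230 g
casamino acids: dilute stock: 0.18% ÷ 8.27% × 1520 mL = 33.083 mL
cellobiose: 19.2 g/L × 1.52 L = 29.184 g
kanamycin: V = C2·V2/C1 = 13.8 µg/mL × 1520 mL ÷ 8530 µg/mL = 2.459 mL
L-asparagine: 0.36 g/L × 1.52 L = 0.547 g
sodium hydroxide: V = C2·V2/C1 = 28.5 mM × 1520 mL ÷ 4600 mM = 9.417 mL

HEPES 6.230 g; casamino acids 33.083 mL; cellobiose 29.184 g; kanamycin 2.459 mL; L-asparagine 0.547 g; sodium hydroxide 9.417 mL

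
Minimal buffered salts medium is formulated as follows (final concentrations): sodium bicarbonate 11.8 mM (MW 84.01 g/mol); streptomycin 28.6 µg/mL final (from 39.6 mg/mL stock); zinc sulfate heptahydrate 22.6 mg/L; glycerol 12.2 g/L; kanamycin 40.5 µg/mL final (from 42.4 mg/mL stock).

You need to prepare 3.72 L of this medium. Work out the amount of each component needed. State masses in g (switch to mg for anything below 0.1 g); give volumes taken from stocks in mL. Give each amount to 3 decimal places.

sodium bicarbonate 3.688 g; streptomycin 2.687 mL; zinc sulfate heptahydrate 84.072 mg; glycerol 45.384 g; kanamycin 3.553 mL

Scale factor relative to 1 L: 3.72.
sodium bicarbonate: 11.8 mmol/L × 84.01 g/mol × 3.72 L ÷ 1000 = 3.688 g
streptomycin: C1V1 = C2V2 → 28.6 µg/mL × 3720 mL ÷ 39600 µg/mL = 2.687 mL
zinc sulfate heptahydrate: 22.6 mg/L × 3.72 L = 84.072 mg
glycerol: 12.2 g/L × 3.72 L = 45.384 g
kanamycin: dilute stock: 40.5 µg/mL × 3720 mL ÷ 42400 µg/mL = 3.553 mL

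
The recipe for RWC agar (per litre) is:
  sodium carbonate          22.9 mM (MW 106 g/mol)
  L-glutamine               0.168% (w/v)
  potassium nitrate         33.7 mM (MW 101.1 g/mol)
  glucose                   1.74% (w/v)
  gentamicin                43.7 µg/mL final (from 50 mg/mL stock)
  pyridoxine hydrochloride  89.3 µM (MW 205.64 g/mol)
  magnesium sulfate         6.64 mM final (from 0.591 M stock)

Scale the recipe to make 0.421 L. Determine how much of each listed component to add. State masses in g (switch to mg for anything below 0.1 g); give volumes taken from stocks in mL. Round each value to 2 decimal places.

Scale factor relative to 1 L: 0.421.
sodium carbonate: 22.9 mmol/L × 106 g/mol × 0.421 L ÷ 1000 = 1.02 g
L-glutamine: 0.168% w/v = 1.68 g/L → 1.68 × 0.421 L = 0.71 g
potassium nitrate: 33.7 mmol/L × 101.1 g/mol × 0.421 L ÷ 1000 = 1.43 g
glucose: 1.74 g per 100 mL × 421 mL ÷ 100 = 7.33 g
gentamicin: V = C2·V2/C1 = 43.7 µg/mL × 421 mL ÷ 50000 µg/mL = 0.37 mL
pyridoxine hydrochloride: 89.3 µmol/L × 205.64 g/mol × 0.421 L ÷ 1000 = 7.73 mg
magnesium sulfate: V = C2·V2/C1 = 6.64 mM × 421 mL ÷ 591 mM = 4.73 mL

sodium carbonate 1.02 g; L-glutamine 0.71 g; potassium nitrate 1.43 g; glucose 7.33 g; gentamicin 0.37 mL; pyridoxine hydrochloride 7.73 mg; magnesium sulfate 4.73 mL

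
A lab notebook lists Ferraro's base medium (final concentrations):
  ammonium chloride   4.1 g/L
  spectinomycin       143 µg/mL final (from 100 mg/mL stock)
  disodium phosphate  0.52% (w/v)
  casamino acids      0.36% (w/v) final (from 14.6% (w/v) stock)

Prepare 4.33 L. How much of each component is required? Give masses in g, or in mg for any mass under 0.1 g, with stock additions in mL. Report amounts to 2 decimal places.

Working volume: 4.33 L.
ammonium chloride: 4.1 g/L × 4.33 L = 17.75 g
spectinomycin: V = C2·V2/C1 = 143 µg/mL × 4330 mL ÷ 100000 µg/mL = 6.19 mL
disodium phosphate: 0.52 g per 100 mL × 4330 mL ÷ 100 = 22.52 g
casamino acids: dilute stock: 0.36% ÷ 14.6% × 4330 mL = 106.77 mL

ammonium chloride 17.75 g; spectinomycin 6.19 mL; disodium phosphate 22.52 g; casamino acids 106.77 mL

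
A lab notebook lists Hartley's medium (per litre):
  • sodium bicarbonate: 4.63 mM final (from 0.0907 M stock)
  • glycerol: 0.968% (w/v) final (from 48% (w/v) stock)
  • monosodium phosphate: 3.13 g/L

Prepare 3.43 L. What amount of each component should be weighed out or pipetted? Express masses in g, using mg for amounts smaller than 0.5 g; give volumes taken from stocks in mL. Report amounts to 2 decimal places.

sodium bicarbonate 175.09 mL; glycerol 69.17 mL; monosodium phosphate 10.74 g

Working volume: 3.43 L.
sodium bicarbonate: C1V1 = C2V2 → 4.63 mM × 3430 mL ÷ 90.7 mM = 175.09 mL
glycerol: V = C2·V2/C1 = 0.968% ÷ 48% × 3430 mL = 69.17 mL
monosodium phosphate: 3.13 g/L × 3.43 L = 10.74 g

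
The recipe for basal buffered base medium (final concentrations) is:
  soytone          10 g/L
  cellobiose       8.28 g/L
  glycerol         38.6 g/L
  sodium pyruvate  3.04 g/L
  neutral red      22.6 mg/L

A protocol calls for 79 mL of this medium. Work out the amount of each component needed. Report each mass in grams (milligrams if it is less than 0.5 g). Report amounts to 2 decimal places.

Scale factor relative to 1 L: 0.079.
soytone: 10 g/L × 0.079 L = 0.79 g
cellobiose: 8.28 g/L × 0.079 L = 0.65 g
glycerol: 38.6 g/L × 0.079 L = 3.05 g
sodium pyruvate: 3.04 g/L × 0.079 L = 0.24016 g = 240.16 mg
neutral red: 22.6 mg/L × 0.079 L = 1.79 mg

soytone 0.79 g; cellobiose 0.65 g; glycerol 3.05 g; sodium pyruvate 240.16 mg; neutral red 1.79 mg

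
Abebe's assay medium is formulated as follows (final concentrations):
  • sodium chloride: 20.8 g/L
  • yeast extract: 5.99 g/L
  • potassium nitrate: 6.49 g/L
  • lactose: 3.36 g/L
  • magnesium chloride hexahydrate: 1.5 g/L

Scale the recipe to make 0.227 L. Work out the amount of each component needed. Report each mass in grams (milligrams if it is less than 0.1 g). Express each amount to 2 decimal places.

sodium chloride 4.72 g; yeast extract 1.36 g; potassium nitrate 1.47 g; lactose 0.76 g; magnesium chloride hexahydrate 0.34 g

Working volume: 0.227 L.
sodium chloride: 20.8 g/L × 0.227 L = 4.72 g
yeast extract: 5.99 g/L × 0.227 L = 1.36 g
potassium nitrate: 6.49 g/L × 0.227 L = 1.47 g
lactose: 3.36 g/L × 0.227 L = 0.76 g
magnesium chloride hexahydrate: 1.5 g/L × 0.227 L = 0.34 g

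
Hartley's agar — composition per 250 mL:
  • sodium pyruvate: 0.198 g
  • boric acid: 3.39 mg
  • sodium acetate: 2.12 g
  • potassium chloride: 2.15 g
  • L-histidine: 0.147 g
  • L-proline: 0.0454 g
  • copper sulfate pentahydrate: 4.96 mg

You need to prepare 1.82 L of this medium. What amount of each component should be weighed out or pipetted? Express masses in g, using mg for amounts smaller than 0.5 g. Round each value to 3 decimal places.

Ratio of target to recipe volume: 1820 / 250 = 7.28.
sodium pyruvate: 0.198 g × (1820 mL / 250 mL) = 1.441 g
boric acid: 3.39 mg × (1820 mL / 250 mL) = 24.679 mg
sodium acetate: 2.12 g × (1820 mL / 250 mL) = 15.434 g
potassium chloride: 2.15 g × (1820 mL / 250 mL) = 15.652 g
L-histidine: 0.147 g × (1820 mL / 250 mL) = 1.070 g
L-proline: 0.0454 g × (1820 mL / 250 mL) = 0.330512 g = 330.512 mg
copper sulfate pentahydrate: 4.96 mg × (1820 mL / 250 mL) = 36.109 mg

sodium pyruvate 1.441 g; boric acid 24.679 mg; sodium acetate 15.434 g; potassium chloride 15.652 g; L-histidine 1.070 g; L-proline 330.512 mg; copper sulfate pentahydrate 36.109 mg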